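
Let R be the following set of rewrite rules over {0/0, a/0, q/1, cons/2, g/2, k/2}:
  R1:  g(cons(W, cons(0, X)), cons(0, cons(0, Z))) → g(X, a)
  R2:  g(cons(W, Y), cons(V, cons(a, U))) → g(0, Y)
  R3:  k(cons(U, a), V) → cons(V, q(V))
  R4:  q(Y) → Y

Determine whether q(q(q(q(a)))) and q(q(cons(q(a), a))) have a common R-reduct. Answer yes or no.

no — NF(t₁) = a, NF(t₂) = cons(a, a)

Reduce t₁ = q(q(q(q(a)))):
1. q(q(q(q(a))))  →  q(q(q(a)))   [R4 at ε]
2. q(q(q(a)))  →  q(q(a))   [R4 at ε]
3. q(q(a))  →  q(a)   [R4 at ε]
4. q(a)  →  a   [R4 at ε]

Reduce t₂ = q(q(cons(q(a), a))):
1. q(q(cons(q(a), a)))  →  q(cons(q(a), a))   [R4 at ε]
2. q(cons(q(a), a))  →  cons(q(a), a)   [R4 at ε]
3. cons(q(a), a)  →  cons(a, a)   [R4 at 1]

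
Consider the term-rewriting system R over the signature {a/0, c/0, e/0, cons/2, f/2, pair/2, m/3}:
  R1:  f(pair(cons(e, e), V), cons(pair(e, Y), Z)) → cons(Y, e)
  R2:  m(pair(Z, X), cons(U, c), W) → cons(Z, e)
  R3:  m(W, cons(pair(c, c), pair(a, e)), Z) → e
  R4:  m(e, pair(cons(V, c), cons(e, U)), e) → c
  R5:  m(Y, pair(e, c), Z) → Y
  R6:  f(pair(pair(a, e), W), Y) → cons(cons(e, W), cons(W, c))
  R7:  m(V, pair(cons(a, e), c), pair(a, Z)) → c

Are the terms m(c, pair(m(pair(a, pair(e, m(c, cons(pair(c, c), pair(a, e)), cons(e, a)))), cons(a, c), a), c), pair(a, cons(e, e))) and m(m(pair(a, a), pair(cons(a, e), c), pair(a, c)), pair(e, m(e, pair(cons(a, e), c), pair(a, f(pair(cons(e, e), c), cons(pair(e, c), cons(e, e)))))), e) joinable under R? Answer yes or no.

yes — NF(t₁) = c, NF(t₂) = c

Reduce t₁ = m(c, pair(m(pair(a, pair(e, m(c, cons(pair(c, c), pair(a, e)), cons(e, a)))), cons(a, c), a), c), pair(a, cons(e, e))):
1. m(c, pair(m(pair(a, pair(e, m(c, cons(pair(c, c), pair(a, e)), cons(e, a)))), cons(a, c), a), c), pair(a, cons(e, e)))  →  m(c, pair(cons(a, e), c), pair(a, cons(e, e)))   [R2 at 2.1]
2. m(c, pair(cons(a, e), c), pair(a, cons(e, e)))  →  c   [R7 at ε]

Reduce t₂ = m(m(pair(a, a), pair(cons(a, e), c), pair(a, c)), pair(e, m(e, pair(cons(a, e), c), pair(a, f(pair(cons(e, e), c), cons(pair(e, c), cons(e, e)))))), e):
1. m(m(pair(a, a), pair(cons(a, e), c), pair(a, c)), pair(e, m(e, pair(cons(a, e), c), pair(a, f(pair(cons(e, e), c), cons(pair(e, c), cons(e, e)))))), e)  →  m(c, pair(e, m(e, pair(cons(a, e), c), pair(a, f(pair(cons(e, e), c), cons(pair(e, c), cons(e, e)))))), e)   [R7 at 1]
2. m(c, pair(e, m(e, pair(cons(a, e), c), pair(a, f(pair(cons(e, e), c), cons(pair(e, c), cons(e, e)))))), e)  →  m(c, pair(e, c), e)   [R7 at 2.2]
3. m(c, pair(e, c), e)  →  c   [R5 at ε]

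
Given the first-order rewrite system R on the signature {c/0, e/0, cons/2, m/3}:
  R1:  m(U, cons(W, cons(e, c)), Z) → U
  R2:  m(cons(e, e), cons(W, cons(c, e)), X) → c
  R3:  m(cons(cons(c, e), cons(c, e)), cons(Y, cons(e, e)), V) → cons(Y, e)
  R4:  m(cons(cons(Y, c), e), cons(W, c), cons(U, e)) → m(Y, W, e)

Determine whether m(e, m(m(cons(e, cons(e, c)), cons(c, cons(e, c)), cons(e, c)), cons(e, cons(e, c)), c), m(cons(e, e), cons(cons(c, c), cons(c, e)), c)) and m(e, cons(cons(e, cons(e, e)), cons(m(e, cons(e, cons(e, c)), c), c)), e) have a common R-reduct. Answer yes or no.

yes — NF(t₁) = e, NF(t₂) = e

Reduce t₁ = m(e, m(m(cons(e, cons(e, c)), cons(c, cons(e, c)), cons(e, c)), cons(e, cons(e, c)), c), m(cons(e, e), cons(cons(c, c), cons(c, e)), c)):
1. m(e, m(m(cons(e, cons(e, c)), cons(c, cons(e, c)), cons(e, c)), cons(e, cons(e, c)), c), m(cons(e, e), cons(cons(c, c), cons(c, e)), c))  →  m(e, m(cons(e, cons(e, c)), cons(c, cons(e, c)), cons(e, c)), m(cons(e, e), cons(cons(c, c), cons(c, e)), c))   [R1 at 2]
2. m(e, m(cons(e, cons(e, c)), cons(c, cons(e, c)), cons(e, c)), m(cons(e, e), cons(cons(c, c), cons(c, e)), c))  →  m(e, cons(e, cons(e, c)), m(cons(e, e), cons(cons(c, c), cons(c, e)), c))   [R1 at 2]
3. m(e, cons(e, cons(e, c)), m(cons(e, e), cons(cons(c, c), cons(c, e)), c))  →  e   [R1 at ε]

Reduce t₂ = m(e, cons(cons(e, cons(e, e)), cons(m(e, cons(e, cons(e, c)), c), c)), e):
1. m(e, cons(cons(e, cons(e, e)), cons(m(e, cons(e, cons(e, c)), c), c)), e)  →  m(e, cons(cons(e, cons(e, e)), cons(e, c)), e)   [R1 at 2.2.1]
2. m(e, cons(cons(e, cons(e, e)), cons(e, c)), e)  →  e   [R1 at ε]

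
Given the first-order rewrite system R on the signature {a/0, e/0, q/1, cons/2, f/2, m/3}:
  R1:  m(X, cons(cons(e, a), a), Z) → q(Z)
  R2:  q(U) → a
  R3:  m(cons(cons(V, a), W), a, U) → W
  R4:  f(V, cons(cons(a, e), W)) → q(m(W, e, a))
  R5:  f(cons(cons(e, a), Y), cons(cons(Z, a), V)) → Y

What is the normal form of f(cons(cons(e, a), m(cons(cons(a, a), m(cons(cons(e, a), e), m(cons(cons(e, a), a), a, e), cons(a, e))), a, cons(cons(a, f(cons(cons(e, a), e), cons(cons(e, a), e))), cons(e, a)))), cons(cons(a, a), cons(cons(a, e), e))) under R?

1. f(cons(cons(e, a), m(cons(cons(a, a), m(cons(cons(e, a), e), m(cons(cons(e, a), a), a, e), cons(a, e))), a, cons(cons(a, f(cons(cons(e, a), e), cons(cons(e, a), e))), cons(e, a)))), cons(cons(a, a), cons(cons(a, e), e)))  →  m(cons(cons(a, a), m(cons(cons(e, a), e), m(cons(cons(e, a), a), a, e), cons(a, e))), a, cons(cons(a, f(cons(cons(e, a), e), cons(cons(e, a), e))), cons(e, a)))   [R5 at ε]
2. m(cons(cons(a, a), m(cons(cons(e, a), e), m(cons(cons(e, a), a), a, e), cons(a, e))), a, cons(cons(a, f(cons(cons(e, a), e), cons(cons(e, a), e))), cons(e, a)))  →  m(cons(cons(e, a), e), m(cons(cons(e, a), a), a, e), cons(a, e))   [R3 at ε]
3. m(cons(cons(e, a), e), m(cons(cons(e, a), a), a, e), cons(a, e))  →  m(cons(cons(e, a), e), a, cons(a, e))   [R3 at 2]
4. m(cons(cons(e, a), e), a, cons(a, e))  →  e   [R3 at ε]

e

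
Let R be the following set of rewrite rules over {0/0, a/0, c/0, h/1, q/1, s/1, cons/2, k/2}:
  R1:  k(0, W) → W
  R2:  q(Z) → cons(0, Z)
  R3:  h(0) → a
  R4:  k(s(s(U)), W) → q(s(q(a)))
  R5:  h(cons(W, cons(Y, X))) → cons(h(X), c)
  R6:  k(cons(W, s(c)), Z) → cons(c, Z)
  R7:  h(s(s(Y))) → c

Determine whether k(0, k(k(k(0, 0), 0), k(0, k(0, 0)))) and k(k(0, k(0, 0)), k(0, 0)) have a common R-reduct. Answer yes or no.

yes — NF(t₁) = 0, NF(t₂) = 0

Reduce t₁ = k(0, k(k(k(0, 0), 0), k(0, k(0, 0)))):
1. k(0, k(k(k(0, 0), 0), k(0, k(0, 0))))  →  k(k(k(0, 0), 0), k(0, k(0, 0)))   [R1 at ε]
2. k(k(k(0, 0), 0), k(0, k(0, 0)))  →  k(k(0, 0), k(0, k(0, 0)))   [R1 at 1.1]
3. k(k(0, 0), k(0, k(0, 0)))  →  k(0, k(0, k(0, 0)))   [R1 at 1]
4. k(0, k(0, k(0, 0)))  →  k(0, k(0, 0))   [R1 at ε]
5. k(0, k(0, 0))  →  k(0, 0)   [R1 at ε]
6. k(0, 0)  →  0   [R1 at ε]

Reduce t₂ = k(k(0, k(0, 0)), k(0, 0)):
1. k(k(0, k(0, 0)), k(0, 0))  →  k(k(0, 0), k(0, 0))   [R1 at 1]
2. k(k(0, 0), k(0, 0))  →  k(0, k(0, 0))   [R1 at 1]
3. k(0, k(0, 0))  →  k(0, 0)   [R1 at ε]
4. k(0, 0)  →  0   [R1 at ε]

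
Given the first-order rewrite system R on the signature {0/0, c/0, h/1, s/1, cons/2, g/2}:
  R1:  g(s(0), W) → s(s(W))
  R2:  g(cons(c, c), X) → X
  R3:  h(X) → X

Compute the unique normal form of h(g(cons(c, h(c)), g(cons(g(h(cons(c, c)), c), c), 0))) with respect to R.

1. h(g(cons(c, h(c)), g(cons(g(h(cons(c, c)), c), c), 0)))  →  g(cons(c, h(c)), g(cons(g(h(cons(c, c)), c), c), 0))   [R3 at ε]
2. g(cons(c, h(c)), g(cons(g(h(cons(c, c)), c), c), 0))  →  g(cons(c, c), g(cons(g(h(cons(c, c)), c), c), 0))   [R3 at 1.2]
3. g(cons(c, c), g(cons(g(h(cons(c, c)), c), c), 0))  →  g(cons(g(h(cons(c, c)), c), c), 0)   [R2 at ε]
4. g(cons(g(h(cons(c, c)), c), c), 0)  →  g(cons(g(cons(c, c), c), c), 0)   [R3 at 1.1.1]
5. g(cons(g(cons(c, c), c), c), 0)  →  g(cons(c, c), 0)   [R2 at 1.1]
6. g(cons(c, c), 0)  →  0   [R2 at ε]

0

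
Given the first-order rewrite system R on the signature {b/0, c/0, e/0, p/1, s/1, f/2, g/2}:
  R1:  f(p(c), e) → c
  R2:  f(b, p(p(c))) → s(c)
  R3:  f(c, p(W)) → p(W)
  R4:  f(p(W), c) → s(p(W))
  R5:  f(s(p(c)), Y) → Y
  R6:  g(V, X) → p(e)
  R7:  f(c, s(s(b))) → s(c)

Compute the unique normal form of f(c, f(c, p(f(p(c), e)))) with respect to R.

1. f(c, f(c, p(f(p(c), e))))  →  f(c, p(f(p(c), e)))   [R3 at 2]
2. f(c, p(f(p(c), e)))  →  p(f(p(c), e))   [R3 at ε]
3. p(f(p(c), e))  →  p(c)   [R1 at 1]

p(c)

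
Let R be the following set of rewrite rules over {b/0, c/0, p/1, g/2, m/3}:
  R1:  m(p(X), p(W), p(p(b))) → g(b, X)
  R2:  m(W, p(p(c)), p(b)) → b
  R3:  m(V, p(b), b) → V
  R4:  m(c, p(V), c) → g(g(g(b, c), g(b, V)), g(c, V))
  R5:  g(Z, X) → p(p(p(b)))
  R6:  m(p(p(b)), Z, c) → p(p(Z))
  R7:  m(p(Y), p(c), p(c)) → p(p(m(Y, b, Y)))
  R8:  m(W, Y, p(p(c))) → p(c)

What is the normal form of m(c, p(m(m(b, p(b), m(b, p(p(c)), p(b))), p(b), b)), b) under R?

1. m(c, p(m(m(b, p(b), m(b, p(p(c)), p(b))), p(b), b)), b)  →  m(c, p(m(b, p(b), m(b, p(p(c)), p(b)))), b)   [R3 at 2.1]
2. m(c, p(m(b, p(b), m(b, p(p(c)), p(b)))), b)  →  m(c, p(m(b, p(b), b)), b)   [R2 at 2.1.3]
3. m(c, p(m(b, p(b), b)), b)  →  m(c, p(b), b)   [R3 at 2.1]
4. m(c, p(b), b)  →  c   [R3 at ε]

c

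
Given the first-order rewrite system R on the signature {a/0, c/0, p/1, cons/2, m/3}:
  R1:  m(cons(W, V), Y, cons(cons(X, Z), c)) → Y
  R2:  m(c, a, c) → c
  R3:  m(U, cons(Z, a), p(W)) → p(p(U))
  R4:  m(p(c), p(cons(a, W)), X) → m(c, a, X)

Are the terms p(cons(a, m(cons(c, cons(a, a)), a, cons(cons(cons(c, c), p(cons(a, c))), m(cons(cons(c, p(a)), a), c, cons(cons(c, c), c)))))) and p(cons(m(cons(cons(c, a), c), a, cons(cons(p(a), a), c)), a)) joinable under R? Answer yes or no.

Reduce t₁ = p(cons(a, m(cons(c, cons(a, a)), a, cons(cons(cons(c, c), p(cons(a, c))), m(cons(cons(c, p(a)), a), c, cons(cons(c, c), c)))))):
1. p(cons(a, m(cons(c, cons(a, a)), a, cons(cons(cons(c, c), p(cons(a, c))), m(cons(cons(c, p(a)), a), c, cons(cons(c, c), c))))))  →  p(cons(a, m(cons(c, cons(a, a)), a, cons(cons(cons(c, c), p(cons(a, c))), c))))   [R1 at 1.2.3.2]
2. p(cons(a, m(cons(c, cons(a, a)), a, cons(cons(cons(c, c), p(cons(a, c))), c))))  →  p(cons(a, a))   [R1 at 1.2]

Reduce t₂ = p(cons(m(cons(cons(c, a), c), a, cons(cons(p(a), a), c)), a)):
1. p(cons(m(cons(cons(c, a), c), a, cons(cons(p(a), a), c)), a))  →  p(cons(a, a))   [R1 at 1.1]

yes — NF(t₁) = p(cons(a, a)), NF(t₂) = p(cons(a, a))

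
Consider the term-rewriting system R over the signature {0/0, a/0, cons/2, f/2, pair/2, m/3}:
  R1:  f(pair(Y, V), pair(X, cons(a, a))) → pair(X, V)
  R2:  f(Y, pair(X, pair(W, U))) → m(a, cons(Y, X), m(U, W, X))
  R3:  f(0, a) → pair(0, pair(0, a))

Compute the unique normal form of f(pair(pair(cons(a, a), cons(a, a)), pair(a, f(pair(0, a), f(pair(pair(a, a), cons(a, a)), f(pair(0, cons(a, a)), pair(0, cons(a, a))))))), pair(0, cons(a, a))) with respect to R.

pair(0, pair(a, pair(0, a)))

1. f(pair(pair(cons(a, a), cons(a, a)), pair(a, f(pair(0, a), f(pair(pair(a, a), cons(a, a)), f(pair(0, cons(a, a)), pair(0, cons(a, a))))))), pair(0, cons(a, a)))  →  pair(0, pair(a, f(pair(0, a), f(pair(pair(a, a), cons(a, a)), f(pair(0, cons(a, a)), pair(0, cons(a, a)))))))   [R1 at ε]
2. pair(0, pair(a, f(pair(0, a), f(pair(pair(a, a), cons(a, a)), f(pair(0, cons(a, a)), pair(0, cons(a, a)))))))  →  pair(0, pair(a, f(pair(0, a), f(pair(pair(a, a), cons(a, a)), pair(0, cons(a, a))))))   [R1 at 2.2.2.2]
3. pair(0, pair(a, f(pair(0, a), f(pair(pair(a, a), cons(a, a)), pair(0, cons(a, a))))))  →  pair(0, pair(a, f(pair(0, a), pair(0, cons(a, a)))))   [R1 at 2.2.2]
4. pair(0, pair(a, f(pair(0, a), pair(0, cons(a, a)))))  →  pair(0, pair(a, pair(0, a)))   [R1 at 2.2]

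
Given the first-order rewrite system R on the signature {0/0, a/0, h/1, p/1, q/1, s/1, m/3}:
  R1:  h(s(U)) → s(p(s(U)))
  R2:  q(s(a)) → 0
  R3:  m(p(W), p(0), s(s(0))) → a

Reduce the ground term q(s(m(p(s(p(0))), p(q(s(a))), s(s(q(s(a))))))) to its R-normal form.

0

1. q(s(m(p(s(p(0))), p(q(s(a))), s(s(q(s(a)))))))  →  q(s(m(p(s(p(0))), p(0), s(s(q(s(a)))))))   [R2 at 1.1.2.1]
2. q(s(m(p(s(p(0))), p(0), s(s(q(s(a)))))))  →  q(s(m(p(s(p(0))), p(0), s(s(0)))))   [R2 at 1.1.3.1.1]
3. q(s(m(p(s(p(0))), p(0), s(s(0)))))  →  q(s(a))   [R3 at 1.1]
4. q(s(a))  →  0   [R2 at ε]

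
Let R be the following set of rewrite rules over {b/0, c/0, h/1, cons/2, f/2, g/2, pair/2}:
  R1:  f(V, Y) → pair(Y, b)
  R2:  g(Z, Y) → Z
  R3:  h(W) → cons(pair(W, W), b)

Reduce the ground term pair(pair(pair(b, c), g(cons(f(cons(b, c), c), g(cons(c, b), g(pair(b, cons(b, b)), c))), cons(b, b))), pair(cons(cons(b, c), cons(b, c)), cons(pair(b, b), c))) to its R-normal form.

1. pair(pair(pair(b, c), g(cons(f(cons(b, c), c), g(cons(c, b), g(pair(b, cons(b, b)), c))), cons(b, b))), pair(cons(cons(b, c), cons(b, c)), cons(pair(b, b), c)))  →  pair(pair(pair(b, c), cons(f(cons(b, c), c), g(cons(c, b), g(pair(b, cons(b, b)), c)))), pair(cons(cons(b, c), cons(b, c)), cons(pair(b, b), c)))   [R2 at 1.2]
2. pair(pair(pair(b, c), cons(f(cons(b, c), c), g(cons(c, b), g(pair(b, cons(b, b)), c)))), pair(cons(cons(b, c), cons(b, c)), cons(pair(b, b), c)))  →  pair(pair(pair(b, c), cons(pair(c, b), g(cons(c, b), g(pair(b, cons(b, b)), c)))), pair(cons(cons(b, c), cons(b, c)), cons(pair(b, b), c)))   [R1 at 1.2.1]
3. pair(pair(pair(b, c), cons(pair(c, b), g(cons(c, b), g(pair(b, cons(b, b)), c)))), pair(cons(cons(b, c), cons(b, c)), cons(pair(b, b), c)))  →  pair(pair(pair(b, c), cons(pair(c, b), cons(c, b))), pair(cons(cons(b, c), cons(b, c)), cons(pair(b, b), c)))   [R2 at 1.2.2]

pair(pair(pair(b, c), cons(pair(c, b), cons(c, b))), pair(cons(cons(b, c), cons(b, c)), cons(pair(b, b), c)))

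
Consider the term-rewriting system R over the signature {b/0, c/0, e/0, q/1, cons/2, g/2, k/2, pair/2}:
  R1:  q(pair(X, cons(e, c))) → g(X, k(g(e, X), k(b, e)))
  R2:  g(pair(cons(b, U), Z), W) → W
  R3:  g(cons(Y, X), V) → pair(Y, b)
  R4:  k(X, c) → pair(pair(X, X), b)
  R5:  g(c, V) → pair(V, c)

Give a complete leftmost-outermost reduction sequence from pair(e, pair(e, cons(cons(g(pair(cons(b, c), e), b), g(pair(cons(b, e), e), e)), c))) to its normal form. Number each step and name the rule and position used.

pair(e, pair(e, cons(cons(b, e), c)))

1. pair(e, pair(e, cons(cons(g(pair(cons(b, c), e), b), g(pair(cons(b, e), e), e)), c)))  →  pair(e, pair(e, cons(cons(b, g(pair(cons(b, e), e), e)), c)))   [R2 at 2.2.1.1]
2. pair(e, pair(e, cons(cons(b, g(pair(cons(b, e), e), e)), c)))  →  pair(e, pair(e, cons(cons(b, e), c)))   [R2 at 2.2.1.2]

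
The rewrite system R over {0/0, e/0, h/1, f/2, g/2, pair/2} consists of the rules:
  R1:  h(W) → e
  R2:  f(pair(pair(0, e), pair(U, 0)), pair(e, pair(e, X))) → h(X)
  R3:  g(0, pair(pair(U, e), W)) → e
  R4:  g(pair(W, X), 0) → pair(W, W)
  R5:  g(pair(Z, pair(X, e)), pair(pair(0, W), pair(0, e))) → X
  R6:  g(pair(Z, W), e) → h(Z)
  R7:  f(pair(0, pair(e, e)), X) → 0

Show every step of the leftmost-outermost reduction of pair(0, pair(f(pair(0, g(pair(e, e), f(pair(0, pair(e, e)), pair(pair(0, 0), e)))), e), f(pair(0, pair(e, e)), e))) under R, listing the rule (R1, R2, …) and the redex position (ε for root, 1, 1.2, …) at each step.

1. pair(0, pair(f(pair(0, g(pair(e, e), f(pair(0, pair(e, e)), pair(pair(0, 0), e)))), e), f(pair(0, pair(e, e)), e)))  →  pair(0, pair(f(pair(0, g(pair(e, e), 0)), e), f(pair(0, pair(e, e)), e)))   [R7 at 2.1.1.2.2]
2. pair(0, pair(f(pair(0, g(pair(e, e), 0)), e), f(pair(0, pair(e, e)), e)))  →  pair(0, pair(f(pair(0, pair(e, e)), e), f(pair(0, pair(e, e)), e)))   [R4 at 2.1.1.2]
3. pair(0, pair(f(pair(0, pair(e, e)), e), f(pair(0, pair(e, e)), e)))  →  pair(0, pair(0, f(pair(0, pair(e, e)), e)))   [R7 at 2.1]
4. pair(0, pair(0, f(pair(0, pair(e, e)), e)))  →  pair(0, pair(0, 0))   [R7 at 2.2]

pair(0, pair(0, 0))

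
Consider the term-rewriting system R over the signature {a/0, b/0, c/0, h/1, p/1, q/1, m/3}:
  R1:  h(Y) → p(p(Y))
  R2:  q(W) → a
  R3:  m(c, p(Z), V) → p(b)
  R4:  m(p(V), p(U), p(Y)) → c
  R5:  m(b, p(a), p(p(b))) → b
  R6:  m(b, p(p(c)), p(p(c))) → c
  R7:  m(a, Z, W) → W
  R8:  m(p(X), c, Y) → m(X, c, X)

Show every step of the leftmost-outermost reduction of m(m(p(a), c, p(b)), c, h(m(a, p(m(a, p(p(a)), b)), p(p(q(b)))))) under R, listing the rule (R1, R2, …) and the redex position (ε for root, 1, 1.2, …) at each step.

1. m(m(p(a), c, p(b)), c, h(m(a, p(m(a, p(p(a)), b)), p(p(q(b))))))  →  m(m(a, c, a), c, h(m(a, p(m(a, p(p(a)), b)), p(p(q(b))))))   [R8 at 1]
2. m(m(a, c, a), c, h(m(a, p(m(a, p(p(a)), b)), p(p(q(b))))))  →  m(a, c, h(m(a, p(m(a, p(p(a)), b)), p(p(q(b))))))   [R7 at 1]
3. m(a, c, h(m(a, p(m(a, p(p(a)), b)), p(p(q(b))))))  →  h(m(a, p(m(a, p(p(a)), b)), p(p(q(b)))))   [R7 at ε]
4. h(m(a, p(m(a, p(p(a)), b)), p(p(q(b)))))  →  p(p(m(a, p(m(a, p(p(a)), b)), p(p(q(b))))))   [R1 at ε]
5. p(p(m(a, p(m(a, p(p(a)), b)), p(p(q(b))))))  →  p(p(p(p(q(b)))))   [R7 at 1.1]
6. p(p(p(p(q(b)))))  →  p(p(p(p(a))))   [R2 at 1.1.1.1]

p(p(p(p(a))))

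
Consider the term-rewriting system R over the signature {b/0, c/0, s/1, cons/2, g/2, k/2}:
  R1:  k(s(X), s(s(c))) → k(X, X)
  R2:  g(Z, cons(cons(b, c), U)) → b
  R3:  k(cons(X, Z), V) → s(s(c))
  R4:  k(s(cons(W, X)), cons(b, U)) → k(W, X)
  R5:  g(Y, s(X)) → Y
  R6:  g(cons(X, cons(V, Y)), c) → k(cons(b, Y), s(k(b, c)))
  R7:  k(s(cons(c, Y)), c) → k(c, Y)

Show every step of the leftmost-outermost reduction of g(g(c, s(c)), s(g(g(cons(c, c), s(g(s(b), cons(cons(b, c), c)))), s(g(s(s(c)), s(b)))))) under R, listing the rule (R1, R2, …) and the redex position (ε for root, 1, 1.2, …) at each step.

c

1. g(g(c, s(c)), s(g(g(cons(c, c), s(g(s(b), cons(cons(b, c), c)))), s(g(s(s(c)), s(b))))))  →  g(c, s(c))   [R5 at ε]
2. g(c, s(c))  →  c   [R5 at ε]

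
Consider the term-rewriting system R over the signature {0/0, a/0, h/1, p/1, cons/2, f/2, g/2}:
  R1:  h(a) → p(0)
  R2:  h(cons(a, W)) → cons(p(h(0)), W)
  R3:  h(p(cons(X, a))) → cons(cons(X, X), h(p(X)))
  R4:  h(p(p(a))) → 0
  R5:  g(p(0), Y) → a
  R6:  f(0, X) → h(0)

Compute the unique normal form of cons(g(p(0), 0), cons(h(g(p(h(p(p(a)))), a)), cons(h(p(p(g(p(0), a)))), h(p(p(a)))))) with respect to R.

cons(a, cons(p(0), cons(0, 0)))

1. cons(g(p(0), 0), cons(h(g(p(h(p(p(a)))), a)), cons(h(p(p(g(p(0), a)))), h(p(p(a))))))  →  cons(a, cons(h(g(p(h(p(p(a)))), a)), cons(h(p(p(g(p(0), a)))), h(p(p(a))))))   [R5 at 1]
2. cons(a, cons(h(g(p(h(p(p(a)))), a)), cons(h(p(p(g(p(0), a)))), h(p(p(a))))))  →  cons(a, cons(h(g(p(0), a)), cons(h(p(p(g(p(0), a)))), h(p(p(a))))))   [R4 at 2.1.1.1.1]
3. cons(a, cons(h(g(p(0), a)), cons(h(p(p(g(p(0), a)))), h(p(p(a))))))  →  cons(a, cons(h(a), cons(h(p(p(g(p(0), a)))), h(p(p(a))))))   [R5 at 2.1.1]
4. cons(a, cons(h(a), cons(h(p(p(g(p(0), a)))), h(p(p(a))))))  →  cons(a, cons(p(0), cons(h(p(p(g(p(0), a)))), h(p(p(a))))))   [R1 at 2.1]
5. cons(a, cons(p(0), cons(h(p(p(g(p(0), a)))), h(p(p(a))))))  →  cons(a, cons(p(0), cons(h(p(p(a))), h(p(p(a))))))   [R5 at 2.2.1.1.1.1]
6. cons(a, cons(p(0), cons(h(p(p(a))), h(p(p(a))))))  →  cons(a, cons(p(0), cons(0, h(p(p(a))))))   [R4 at 2.2.1]
7. cons(a, cons(p(0), cons(0, h(p(p(a))))))  →  cons(a, cons(p(0), cons(0, 0)))   [R4 at 2.2.2]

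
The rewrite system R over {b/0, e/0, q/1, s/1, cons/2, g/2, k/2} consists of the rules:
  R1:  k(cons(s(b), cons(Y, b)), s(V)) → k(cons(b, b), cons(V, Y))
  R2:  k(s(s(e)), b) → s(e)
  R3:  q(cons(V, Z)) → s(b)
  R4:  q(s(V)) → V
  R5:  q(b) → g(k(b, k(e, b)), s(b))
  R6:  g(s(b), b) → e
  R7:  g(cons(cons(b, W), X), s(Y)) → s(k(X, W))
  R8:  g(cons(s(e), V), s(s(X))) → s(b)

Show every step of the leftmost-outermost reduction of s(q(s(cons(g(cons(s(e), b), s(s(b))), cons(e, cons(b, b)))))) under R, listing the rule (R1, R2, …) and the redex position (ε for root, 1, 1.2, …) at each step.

1. s(q(s(cons(g(cons(s(e), b), s(s(b))), cons(e, cons(b, b))))))  →  s(cons(g(cons(s(e), b), s(s(b))), cons(e, cons(b, b))))   [R4 at 1]
2. s(cons(g(cons(s(e), b), s(s(b))), cons(e, cons(b, b))))  →  s(cons(s(b), cons(e, cons(b, b))))   [R8 at 1.1]

s(cons(s(b), cons(e, cons(b, b))))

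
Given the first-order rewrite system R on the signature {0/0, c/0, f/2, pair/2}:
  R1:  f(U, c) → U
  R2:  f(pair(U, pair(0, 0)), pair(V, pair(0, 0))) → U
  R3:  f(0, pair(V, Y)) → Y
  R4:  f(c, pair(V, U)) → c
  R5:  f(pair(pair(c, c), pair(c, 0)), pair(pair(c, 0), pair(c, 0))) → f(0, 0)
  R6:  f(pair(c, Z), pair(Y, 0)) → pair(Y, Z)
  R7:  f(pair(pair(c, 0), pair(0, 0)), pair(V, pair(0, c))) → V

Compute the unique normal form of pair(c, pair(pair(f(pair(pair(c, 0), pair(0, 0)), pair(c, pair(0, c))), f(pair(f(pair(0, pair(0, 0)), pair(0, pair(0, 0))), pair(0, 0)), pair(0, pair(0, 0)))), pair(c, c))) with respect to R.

1. pair(c, pair(pair(f(pair(pair(c, 0), pair(0, 0)), pair(c, pair(0, c))), f(pair(f(pair(0, pair(0, 0)), pair(0, pair(0, 0))), pair(0, 0)), pair(0, pair(0, 0)))), pair(c, c)))  →  pair(c, pair(pair(c, f(pair(f(pair(0, pair(0, 0)), pair(0, pair(0, 0))), pair(0, 0)), pair(0, pair(0, 0)))), pair(c, c)))   [R7 at 2.1.1]
2. pair(c, pair(pair(c, f(pair(f(pair(0, pair(0, 0)), pair(0, pair(0, 0))), pair(0, 0)), pair(0, pair(0, 0)))), pair(c, c)))  →  pair(c, pair(pair(c, f(pair(0, pair(0, 0)), pair(0, pair(0, 0)))), pair(c, c)))   [R2 at 2.1.2]
3. pair(c, pair(pair(c, f(pair(0, pair(0, 0)), pair(0, pair(0, 0)))), pair(c, c)))  →  pair(c, pair(pair(c, 0), pair(c, c)))   [R2 at 2.1.2]

pair(c, pair(pair(c, 0), pair(c, c)))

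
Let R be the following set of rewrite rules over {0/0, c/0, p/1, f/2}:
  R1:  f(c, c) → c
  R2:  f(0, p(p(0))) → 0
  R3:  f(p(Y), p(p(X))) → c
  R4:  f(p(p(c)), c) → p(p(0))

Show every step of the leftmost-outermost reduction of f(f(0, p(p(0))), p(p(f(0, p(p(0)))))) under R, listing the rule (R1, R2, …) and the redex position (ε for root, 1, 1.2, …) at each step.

0

1. f(f(0, p(p(0))), p(p(f(0, p(p(0))))))  →  f(0, p(p(f(0, p(p(0))))))   [R2 at 1]
2. f(0, p(p(f(0, p(p(0))))))  →  f(0, p(p(0)))   [R2 at 2.1.1]
3. f(0, p(p(0)))  →  0   [R2 at ε]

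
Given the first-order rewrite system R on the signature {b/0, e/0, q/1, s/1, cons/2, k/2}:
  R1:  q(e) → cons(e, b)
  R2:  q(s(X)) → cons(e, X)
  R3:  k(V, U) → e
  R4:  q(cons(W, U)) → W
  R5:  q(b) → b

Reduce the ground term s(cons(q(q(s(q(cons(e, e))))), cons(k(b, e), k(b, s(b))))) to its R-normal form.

s(cons(e, cons(e, e)))

1. s(cons(q(q(s(q(cons(e, e))))), cons(k(b, e), k(b, s(b)))))  →  s(cons(q(cons(e, q(cons(e, e)))), cons(k(b, e), k(b, s(b)))))   [R2 at 1.1.1]
2. s(cons(q(cons(e, q(cons(e, e)))), cons(k(b, e), k(b, s(b)))))  →  s(cons(e, cons(k(b, e), k(b, s(b)))))   [R4 at 1.1]
3. s(cons(e, cons(k(b, e), k(b, s(b)))))  →  s(cons(e, cons(e, k(b, s(b)))))   [R3 at 1.2.1]
4. s(cons(e, cons(e, k(b, s(b)))))  →  s(cons(e, cons(e, e)))   [R3 at 1.2.2]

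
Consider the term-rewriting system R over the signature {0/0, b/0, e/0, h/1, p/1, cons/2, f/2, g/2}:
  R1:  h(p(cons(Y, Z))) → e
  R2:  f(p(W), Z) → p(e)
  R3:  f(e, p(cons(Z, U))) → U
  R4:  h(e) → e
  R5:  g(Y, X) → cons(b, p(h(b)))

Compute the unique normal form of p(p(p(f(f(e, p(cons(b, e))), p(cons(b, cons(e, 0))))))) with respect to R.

1. p(p(p(f(f(e, p(cons(b, e))), p(cons(b, cons(e, 0)))))))  →  p(p(p(f(e, p(cons(b, cons(e, 0)))))))   [R3 at 1.1.1.1]
2. p(p(p(f(e, p(cons(b, cons(e, 0)))))))  →  p(p(p(cons(e, 0))))   [R3 at 1.1.1]

p(p(p(cons(e, 0))))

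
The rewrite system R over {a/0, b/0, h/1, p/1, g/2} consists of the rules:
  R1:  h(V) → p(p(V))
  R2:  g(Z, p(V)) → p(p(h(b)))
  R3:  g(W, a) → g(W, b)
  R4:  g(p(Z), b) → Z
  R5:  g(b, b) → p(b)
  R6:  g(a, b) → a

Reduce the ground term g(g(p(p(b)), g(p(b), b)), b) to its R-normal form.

b

1. g(g(p(p(b)), g(p(b), b)), b)  →  g(g(p(p(b)), b), b)   [R4 at 1.2]
2. g(g(p(p(b)), b), b)  →  g(p(b), b)   [R4 at 1]
3. g(p(b), b)  →  b   [R4 at ε]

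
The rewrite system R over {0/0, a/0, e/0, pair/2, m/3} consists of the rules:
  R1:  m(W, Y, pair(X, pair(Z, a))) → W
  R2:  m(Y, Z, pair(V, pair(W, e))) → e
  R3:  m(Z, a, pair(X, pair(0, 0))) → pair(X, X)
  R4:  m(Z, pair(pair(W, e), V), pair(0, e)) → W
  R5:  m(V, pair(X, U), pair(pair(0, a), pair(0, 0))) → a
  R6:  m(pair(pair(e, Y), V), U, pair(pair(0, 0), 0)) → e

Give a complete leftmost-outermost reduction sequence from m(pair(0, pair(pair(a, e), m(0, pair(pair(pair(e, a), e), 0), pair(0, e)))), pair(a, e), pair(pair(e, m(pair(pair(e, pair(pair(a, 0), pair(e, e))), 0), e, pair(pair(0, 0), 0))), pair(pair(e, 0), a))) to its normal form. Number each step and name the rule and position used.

pair(0, pair(pair(a, e), pair(e, a)))

1. m(pair(0, pair(pair(a, e), m(0, pair(pair(pair(e, a), e), 0), pair(0, e)))), pair(a, e), pair(pair(e, m(pair(pair(e, pair(pair(a, 0), pair(e, e))), 0), e, pair(pair(0, 0), 0))), pair(pair(e, 0), a)))  →  pair(0, pair(pair(a, e), m(0, pair(pair(pair(e, a), e), 0), pair(0, e))))   [R1 at ε]
2. pair(0, pair(pair(a, e), m(0, pair(pair(pair(e, a), e), 0), pair(0, e))))  →  pair(0, pair(pair(a, e), pair(e, a)))   [R4 at 2.2]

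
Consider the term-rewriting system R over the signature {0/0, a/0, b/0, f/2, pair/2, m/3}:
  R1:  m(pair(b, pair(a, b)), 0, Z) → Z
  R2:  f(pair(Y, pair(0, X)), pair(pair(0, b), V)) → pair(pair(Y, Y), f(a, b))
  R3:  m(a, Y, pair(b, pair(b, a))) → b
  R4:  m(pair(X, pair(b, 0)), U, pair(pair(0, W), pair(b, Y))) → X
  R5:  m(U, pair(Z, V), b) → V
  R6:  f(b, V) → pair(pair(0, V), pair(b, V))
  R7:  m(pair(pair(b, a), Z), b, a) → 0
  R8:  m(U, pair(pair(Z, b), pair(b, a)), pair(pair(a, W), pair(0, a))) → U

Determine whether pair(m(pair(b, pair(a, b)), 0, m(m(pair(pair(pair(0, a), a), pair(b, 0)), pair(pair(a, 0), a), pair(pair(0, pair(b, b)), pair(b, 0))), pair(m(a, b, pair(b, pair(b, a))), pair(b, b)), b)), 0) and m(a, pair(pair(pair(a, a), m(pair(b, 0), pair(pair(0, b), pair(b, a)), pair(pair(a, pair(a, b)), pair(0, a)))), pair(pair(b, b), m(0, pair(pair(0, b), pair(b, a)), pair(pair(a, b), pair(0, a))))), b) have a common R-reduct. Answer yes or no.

yes — NF(t₁) = pair(pair(b, b), 0), NF(t₂) = pair(pair(b, b), 0)

Reduce t₁ = pair(m(pair(b, pair(a, b)), 0, m(m(pair(pair(pair(0, a), a), pair(b, 0)), pair(pair(a, 0), a), pair(pair(0, pair(b, b)), pair(b, 0))), pair(m(a, b, pair(b, pair(b, a))), pair(b, b)), b)), 0):
1. pair(m(pair(b, pair(a, b)), 0, m(m(pair(pair(pair(0, a), a), pair(b, 0)), pair(pair(a, 0), a), pair(pair(0, pair(b, b)), pair(b, 0))), pair(m(a, b, pair(b, pair(b, a))), pair(b, b)), b)), 0)  →  pair(m(m(pair(pair(pair(0, a), a), pair(b, 0)), pair(pair(a, 0), a), pair(pair(0, pair(b, b)), pair(b, 0))), pair(m(a, b, pair(b, pair(b, a))), pair(b, b)), b), 0)   [R1 at 1]
2. pair(m(m(pair(pair(pair(0, a), a), pair(b, 0)), pair(pair(a, 0), a), pair(pair(0, pair(b, b)), pair(b, 0))), pair(m(a, b, pair(b, pair(b, a))), pair(b, b)), b), 0)  →  pair(pair(b, b), 0)   [R5 at 1]

Reduce t₂ = m(a, pair(pair(pair(a, a), m(pair(b, 0), pair(pair(0, b), pair(b, a)), pair(pair(a, pair(a, b)), pair(0, a)))), pair(pair(b, b), m(0, pair(pair(0, b), pair(b, a)), pair(pair(a, b), pair(0, a))))), b):
1. m(a, pair(pair(pair(a, a), m(pair(b, 0), pair(pair(0, b), pair(b, a)), pair(pair(a, pair(a, b)), pair(0, a)))), pair(pair(b, b), m(0, pair(pair(0, b), pair(b, a)), pair(pair(a, b), pair(0, a))))), b)  →  pair(pair(b, b), m(0, pair(pair(0, b), pair(b, a)), pair(pair(a, b), pair(0, a))))   [R5 at ε]
2. pair(pair(b, b), m(0, pair(pair(0, b), pair(b, a)), pair(pair(a, b), pair(0, a))))  →  pair(pair(b, b), 0)   [R8 at 2]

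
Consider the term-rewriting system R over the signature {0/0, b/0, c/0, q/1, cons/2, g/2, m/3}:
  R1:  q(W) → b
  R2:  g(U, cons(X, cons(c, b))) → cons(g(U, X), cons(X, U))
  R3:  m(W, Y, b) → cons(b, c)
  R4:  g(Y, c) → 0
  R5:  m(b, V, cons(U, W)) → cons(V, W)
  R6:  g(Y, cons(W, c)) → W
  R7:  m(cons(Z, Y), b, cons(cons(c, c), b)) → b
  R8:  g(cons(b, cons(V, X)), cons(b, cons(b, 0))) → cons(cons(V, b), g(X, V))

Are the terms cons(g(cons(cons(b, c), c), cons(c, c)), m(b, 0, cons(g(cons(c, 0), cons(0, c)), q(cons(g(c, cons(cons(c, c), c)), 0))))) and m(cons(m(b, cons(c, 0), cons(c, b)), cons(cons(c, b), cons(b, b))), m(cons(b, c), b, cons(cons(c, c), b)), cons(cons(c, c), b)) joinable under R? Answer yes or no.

Reduce t₁ = cons(g(cons(cons(b, c), c), cons(c, c)), m(b, 0, cons(g(cons(c, 0), cons(0, c)), q(cons(g(c, cons(cons(c, c), c)), 0))))):
1. cons(g(cons(cons(b, c), c), cons(c, c)), m(b, 0, cons(g(cons(c, 0), cons(0, c)), q(cons(g(c, cons(cons(c, c), c)), 0)))))  →  cons(c, m(b, 0, cons(g(cons(c, 0), cons(0, c)), q(cons(g(c, cons(cons(c, c), c)), 0)))))   [R6 at 1]
2. cons(c, m(b, 0, cons(g(cons(c, 0), cons(0, c)), q(cons(g(c, cons(cons(c, c), c)), 0)))))  →  cons(c, cons(0, q(cons(g(c, cons(cons(c, c), c)), 0))))   [R5 at 2]
3. cons(c, cons(0, q(cons(g(c, cons(cons(c, c), c)), 0))))  →  cons(c, cons(0, b))   [R1 at 2.2]

Reduce t₂ = m(cons(m(b, cons(c, 0), cons(c, b)), cons(cons(c, b), cons(b, b))), m(cons(b, c), b, cons(cons(c, c), b)), cons(cons(c, c), b)):
1. m(cons(m(b, cons(c, 0), cons(c, b)), cons(cons(c, b), cons(b, b))), m(cons(b, c), b, cons(cons(c, c), b)), cons(cons(c, c), b))  →  m(cons(cons(cons(c, 0), b), cons(cons(c, b), cons(b, b))), m(cons(b, c), b, cons(cons(c, c), b)), cons(cons(c, c), b))   [R5 at 1.1]
2. m(cons(cons(cons(c, 0), b), cons(cons(c, b), cons(b, b))), m(cons(b, c), b, cons(cons(c, c), b)), cons(cons(c, c), b))  →  m(cons(cons(cons(c, 0), b), cons(cons(c, b), cons(b, b))), b, cons(cons(c, c), b))   [R7 at 2]
3. m(cons(cons(cons(c, 0), b), cons(cons(c, b), cons(b, b))), b, cons(cons(c, c), b))  →  b   [R7 at ε]

no — NF(t₁) = cons(c, cons(0, b)), NF(t₂) = b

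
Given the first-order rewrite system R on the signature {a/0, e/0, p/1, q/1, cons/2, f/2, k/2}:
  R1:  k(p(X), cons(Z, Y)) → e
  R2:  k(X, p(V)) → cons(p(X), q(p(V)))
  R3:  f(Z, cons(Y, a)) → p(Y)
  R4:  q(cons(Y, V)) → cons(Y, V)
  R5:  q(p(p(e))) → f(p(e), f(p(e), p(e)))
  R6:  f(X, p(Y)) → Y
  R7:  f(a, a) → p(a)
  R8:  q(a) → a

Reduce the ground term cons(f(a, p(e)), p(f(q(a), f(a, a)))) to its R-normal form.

1. cons(f(a, p(e)), p(f(q(a), f(a, a))))  →  cons(e, p(f(q(a), f(a, a))))   [R6 at 1]
2. cons(e, p(f(q(a), f(a, a))))  →  cons(e, p(f(a, f(a, a))))   [R8 at 2.1.1]
3. cons(e, p(f(a, f(a, a))))  →  cons(e, p(f(a, p(a))))   [R7 at 2.1.2]
4. cons(e, p(f(a, p(a))))  →  cons(e, p(a))   [R6 at 2.1]

cons(e, p(a))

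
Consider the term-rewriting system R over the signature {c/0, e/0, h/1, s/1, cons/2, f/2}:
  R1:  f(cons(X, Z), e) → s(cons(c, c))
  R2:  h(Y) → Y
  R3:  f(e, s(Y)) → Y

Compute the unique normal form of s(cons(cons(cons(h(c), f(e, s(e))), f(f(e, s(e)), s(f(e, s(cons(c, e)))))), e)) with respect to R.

1. s(cons(cons(cons(h(c), f(e, s(e))), f(f(e, s(e)), s(f(e, s(cons(c, e)))))), e))  →  s(cons(cons(cons(c, f(e, s(e))), f(f(e, s(e)), s(f(e, s(cons(c, e)))))), e))   [R2 at 1.1.1.1]
2. s(cons(cons(cons(c, f(e, s(e))), f(f(e, s(e)), s(f(e, s(cons(c, e)))))), e))  →  s(cons(cons(cons(c, e), f(f(e, s(e)), s(f(e, s(cons(c, e)))))), e))   [R3 at 1.1.1.2]
3. s(cons(cons(cons(c, e), f(f(e, s(e)), s(f(e, s(cons(c, e)))))), e))  →  s(cons(cons(cons(c, e), f(e, s(f(e, s(cons(c, e)))))), e))   [R3 at 1.1.2.1]
4. s(cons(cons(cons(c, e), f(e, s(f(e, s(cons(c, e)))))), e))  →  s(cons(cons(cons(c, e), f(e, s(cons(c, e)))), e))   [R3 at 1.1.2]
5. s(cons(cons(cons(c, e), f(e, s(cons(c, e)))), e))  →  s(cons(cons(cons(c, e), cons(c, e)), e))   [R3 at 1.1.2]

s(cons(cons(cons(c, e), cons(c, e)), e))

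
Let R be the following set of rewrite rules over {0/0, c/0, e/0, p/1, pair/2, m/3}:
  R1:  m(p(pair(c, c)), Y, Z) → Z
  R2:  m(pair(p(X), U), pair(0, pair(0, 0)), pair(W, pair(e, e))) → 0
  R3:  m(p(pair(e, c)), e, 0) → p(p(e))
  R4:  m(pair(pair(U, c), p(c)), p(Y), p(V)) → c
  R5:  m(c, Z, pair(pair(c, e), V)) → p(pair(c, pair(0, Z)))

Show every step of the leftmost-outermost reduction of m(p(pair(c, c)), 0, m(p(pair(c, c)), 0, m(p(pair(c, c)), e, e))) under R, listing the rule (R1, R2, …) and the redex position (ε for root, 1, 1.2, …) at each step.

1. m(p(pair(c, c)), 0, m(p(pair(c, c)), 0, m(p(pair(c, c)), e, e)))  →  m(p(pair(c, c)), 0, m(p(pair(c, c)), e, e))   [R1 at ε]
2. m(p(pair(c, c)), 0, m(p(pair(c, c)), e, e))  →  m(p(pair(c, c)), e, e)   [R1 at ε]
3. m(p(pair(c, c)), e, e)  →  e   [R1 at ε]

e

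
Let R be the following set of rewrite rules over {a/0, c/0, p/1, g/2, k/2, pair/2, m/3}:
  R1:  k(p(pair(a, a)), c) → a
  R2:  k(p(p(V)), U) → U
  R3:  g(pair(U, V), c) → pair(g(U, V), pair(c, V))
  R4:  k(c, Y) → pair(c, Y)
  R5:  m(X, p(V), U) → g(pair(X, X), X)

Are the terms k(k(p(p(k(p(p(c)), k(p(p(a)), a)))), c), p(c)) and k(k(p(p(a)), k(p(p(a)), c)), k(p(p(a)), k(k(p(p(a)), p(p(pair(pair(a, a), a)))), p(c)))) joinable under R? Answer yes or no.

yes — NF(t₁) = pair(c, p(c)), NF(t₂) = pair(c, p(c))

Reduce t₁ = k(k(p(p(k(p(p(c)), k(p(p(a)), a)))), c), p(c)):
1. k(k(p(p(k(p(p(c)), k(p(p(a)), a)))), c), p(c))  →  k(c, p(c))   [R2 at 1]
2. k(c, p(c))  →  pair(c, p(c))   [R4 at ε]

Reduce t₂ = k(k(p(p(a)), k(p(p(a)), c)), k(p(p(a)), k(k(p(p(a)), p(p(pair(pair(a, a), a)))), p(c)))):
1. k(k(p(p(a)), k(p(p(a)), c)), k(p(p(a)), k(k(p(p(a)), p(p(pair(pair(a, a), a)))), p(c))))  →  k(k(p(p(a)), c), k(p(p(a)), k(k(p(p(a)), p(p(pair(pair(a, a), a)))), p(c))))   [R2 at 1]
2. k(k(p(p(a)), c), k(p(p(a)), k(k(p(p(a)), p(p(pair(pair(a, a), a)))), p(c))))  →  k(c, k(p(p(a)), k(k(p(p(a)), p(p(pair(pair(a, a), a)))), p(c))))   [R2 at 1]
3. k(c, k(p(p(a)), k(k(p(p(a)), p(p(pair(pair(a, a), a)))), p(c))))  →  pair(c, k(p(p(a)), k(k(p(p(a)), p(p(pair(pair(a, a), a)))), p(c))))   [R4 at ε]
4. pair(c, k(p(p(a)), k(k(p(p(a)), p(p(pair(pair(a, a), a)))), p(c))))  →  pair(c, k(k(p(p(a)), p(p(pair(pair(a, a), a)))), p(c)))   [R2 at 2]
5. pair(c, k(k(p(p(a)), p(p(pair(pair(a, a), a)))), p(c)))  →  pair(c, k(p(p(pair(pair(a, a), a))), p(c)))   [R2 at 2.1]
6. pair(c, k(p(p(pair(pair(a, a), a))), p(c)))  →  pair(c, p(c))   [R2 at 2]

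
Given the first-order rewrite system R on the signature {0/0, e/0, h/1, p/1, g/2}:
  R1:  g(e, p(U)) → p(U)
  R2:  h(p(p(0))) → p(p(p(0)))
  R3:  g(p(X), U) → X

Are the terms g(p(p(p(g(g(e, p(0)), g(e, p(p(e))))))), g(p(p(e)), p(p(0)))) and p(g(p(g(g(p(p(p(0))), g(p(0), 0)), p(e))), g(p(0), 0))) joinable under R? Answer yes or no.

yes — NF(t₁) = p(p(0)), NF(t₂) = p(p(0))

Reduce t₁ = g(p(p(p(g(g(e, p(0)), g(e, p(p(e))))))), g(p(p(e)), p(p(0)))):
1. g(p(p(p(g(g(e, p(0)), g(e, p(p(e))))))), g(p(p(e)), p(p(0))))  →  p(p(g(g(e, p(0)), g(e, p(p(e))))))   [R3 at ε]
2. p(p(g(g(e, p(0)), g(e, p(p(e))))))  →  p(p(g(p(0), g(e, p(p(e))))))   [R1 at 1.1.1]
3. p(p(g(p(0), g(e, p(p(e))))))  →  p(p(0))   [R3 at 1.1]

Reduce t₂ = p(g(p(g(g(p(p(p(0))), g(p(0), 0)), p(e))), g(p(0), 0))):
1. p(g(p(g(g(p(p(p(0))), g(p(0), 0)), p(e))), g(p(0), 0)))  →  p(g(g(p(p(p(0))), g(p(0), 0)), p(e)))   [R3 at 1]
2. p(g(g(p(p(p(0))), g(p(0), 0)), p(e)))  →  p(g(p(p(0)), p(e)))   [R3 at 1.1]
3. p(g(p(p(0)), p(e)))  →  p(p(0))   [R3 at 1]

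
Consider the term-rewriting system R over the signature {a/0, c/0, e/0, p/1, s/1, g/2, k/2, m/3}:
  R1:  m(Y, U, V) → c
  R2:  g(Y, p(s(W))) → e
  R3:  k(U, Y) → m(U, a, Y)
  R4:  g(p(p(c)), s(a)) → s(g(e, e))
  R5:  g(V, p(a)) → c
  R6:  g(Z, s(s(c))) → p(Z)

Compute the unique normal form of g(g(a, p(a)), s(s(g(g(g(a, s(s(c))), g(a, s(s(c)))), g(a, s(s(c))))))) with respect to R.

p(c)

1. g(g(a, p(a)), s(s(g(g(g(a, s(s(c))), g(a, s(s(c)))), g(a, s(s(c)))))))  →  g(c, s(s(g(g(g(a, s(s(c))), g(a, s(s(c)))), g(a, s(s(c)))))))   [R5 at 1]
2. g(c, s(s(g(g(g(a, s(s(c))), g(a, s(s(c)))), g(a, s(s(c)))))))  →  g(c, s(s(g(g(p(a), g(a, s(s(c)))), g(a, s(s(c)))))))   [R6 at 2.1.1.1.1]
3. g(c, s(s(g(g(p(a), g(a, s(s(c)))), g(a, s(s(c)))))))  →  g(c, s(s(g(g(p(a), p(a)), g(a, s(s(c)))))))   [R6 at 2.1.1.1.2]
4. g(c, s(s(g(g(p(a), p(a)), g(a, s(s(c)))))))  →  g(c, s(s(g(c, g(a, s(s(c)))))))   [R5 at 2.1.1.1]
5. g(c, s(s(g(c, g(a, s(s(c)))))))  →  g(c, s(s(g(c, p(a)))))   [R6 at 2.1.1.2]
6. g(c, s(s(g(c, p(a)))))  →  g(c, s(s(c)))   [R5 at 2.1.1]
7. g(c, s(s(c)))  →  p(c)   [R6 at ε]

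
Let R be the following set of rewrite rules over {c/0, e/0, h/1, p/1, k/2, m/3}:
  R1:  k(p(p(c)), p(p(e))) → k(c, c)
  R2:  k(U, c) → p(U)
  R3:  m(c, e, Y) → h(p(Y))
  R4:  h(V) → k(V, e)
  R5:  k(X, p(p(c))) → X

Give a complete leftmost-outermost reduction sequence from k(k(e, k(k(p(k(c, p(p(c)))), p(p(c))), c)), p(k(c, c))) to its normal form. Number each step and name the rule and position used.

e

1. k(k(e, k(k(p(k(c, p(p(c)))), p(p(c))), c)), p(k(c, c)))  →  k(k(e, p(k(p(k(c, p(p(c)))), p(p(c))))), p(k(c, c)))   [R2 at 1.2]
2. k(k(e, p(k(p(k(c, p(p(c)))), p(p(c))))), p(k(c, c)))  →  k(k(e, p(p(k(c, p(p(c)))))), p(k(c, c)))   [R5 at 1.2.1]
3. k(k(e, p(p(k(c, p(p(c)))))), p(k(c, c)))  →  k(k(e, p(p(c))), p(k(c, c)))   [R5 at 1.2.1.1]
4. k(k(e, p(p(c))), p(k(c, c)))  →  k(e, p(k(c, c)))   [R5 at 1]
5. k(e, p(k(c, c)))  →  k(e, p(p(c)))   [R2 at 2.1]
6. k(e, p(p(c)))  →  e   [R5 at ε]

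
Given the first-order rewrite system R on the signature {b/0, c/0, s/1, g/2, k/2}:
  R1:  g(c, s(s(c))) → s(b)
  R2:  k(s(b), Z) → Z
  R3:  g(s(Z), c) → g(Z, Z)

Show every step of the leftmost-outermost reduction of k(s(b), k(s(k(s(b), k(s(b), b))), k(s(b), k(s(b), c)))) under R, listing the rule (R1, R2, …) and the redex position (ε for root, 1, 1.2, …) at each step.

1. k(s(b), k(s(k(s(b), k(s(b), b))), k(s(b), k(s(b), c))))  →  k(s(k(s(b), k(s(b), b))), k(s(b), k(s(b), c)))   [R2 at ε]
2. k(s(k(s(b), k(s(b), b))), k(s(b), k(s(b), c)))  →  k(s(k(s(b), b)), k(s(b), k(s(b), c)))   [R2 at 1.1]
3. k(s(k(s(b), b)), k(s(b), k(s(b), c)))  →  k(s(b), k(s(b), k(s(b), c)))   [R2 at 1.1]
4. k(s(b), k(s(b), k(s(b), c)))  →  k(s(b), k(s(b), c))   [R2 at ε]
5. k(s(b), k(s(b), c))  →  k(s(b), c)   [R2 at ε]
6. k(s(b), c)  →  c   [R2 at ε]

c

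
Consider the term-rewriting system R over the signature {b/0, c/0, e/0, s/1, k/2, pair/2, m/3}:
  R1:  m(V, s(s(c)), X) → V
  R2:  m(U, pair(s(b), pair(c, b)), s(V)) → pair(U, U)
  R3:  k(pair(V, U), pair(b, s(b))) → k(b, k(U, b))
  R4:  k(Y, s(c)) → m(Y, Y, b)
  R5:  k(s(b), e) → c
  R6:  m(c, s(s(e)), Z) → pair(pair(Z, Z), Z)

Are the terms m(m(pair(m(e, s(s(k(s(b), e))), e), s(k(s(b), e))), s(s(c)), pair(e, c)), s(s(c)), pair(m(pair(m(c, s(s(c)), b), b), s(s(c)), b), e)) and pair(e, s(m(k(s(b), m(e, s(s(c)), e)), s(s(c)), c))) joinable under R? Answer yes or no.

Reduce t₁ = m(m(pair(m(e, s(s(k(s(b), e))), e), s(k(s(b), e))), s(s(c)), pair(e, c)), s(s(c)), pair(m(pair(m(c, s(s(c)), b), b), s(s(c)), b), e)):
1. m(m(pair(m(e, s(s(k(s(b), e))), e), s(k(s(b), e))), s(s(c)), pair(e, c)), s(s(c)), pair(m(pair(m(c, s(s(c)), b), b), s(s(c)), b), e))  →  m(pair(m(e, s(s(k(s(b), e))), e), s(k(s(b), e))), s(s(c)), pair(e, c))   [R1 at ε]
2. m(pair(m(e, s(s(k(s(b), e))), e), s(k(s(b), e))), s(s(c)), pair(e, c))  →  pair(m(e, s(s(k(s(b), e))), e), s(k(s(b), e)))   [R1 at ε]
3. pair(m(e, s(s(k(s(b), e))), e), s(k(s(b), e)))  →  pair(m(e, s(s(c)), e), s(k(s(b), e)))   [R5 at 1.2.1.1]
4. pair(m(e, s(s(c)), e), s(k(s(b), e)))  →  pair(e, s(k(s(b), e)))   [R1 at 1]
5. pair(e, s(k(s(b), e)))  →  pair(e, s(c))   [R5 at 2.1]

Reduce t₂ = pair(e, s(m(k(s(b), m(e, s(s(c)), e)), s(s(c)), c))):
1. pair(e, s(m(k(s(b), m(e, s(s(c)), e)), s(s(c)), c)))  →  pair(e, s(k(s(b), m(e, s(s(c)), e))))   [R1 at 2.1]
2. pair(e, s(k(s(b), m(e, s(s(c)), e))))  →  pair(e, s(k(s(b), e)))   [R1 at 2.1.2]
3. pair(e, s(k(s(b), e)))  →  pair(e, s(c))   [R5 at 2.1]

yes — NF(t₁) = pair(e, s(c)), NF(t₂) = pair(e, s(c))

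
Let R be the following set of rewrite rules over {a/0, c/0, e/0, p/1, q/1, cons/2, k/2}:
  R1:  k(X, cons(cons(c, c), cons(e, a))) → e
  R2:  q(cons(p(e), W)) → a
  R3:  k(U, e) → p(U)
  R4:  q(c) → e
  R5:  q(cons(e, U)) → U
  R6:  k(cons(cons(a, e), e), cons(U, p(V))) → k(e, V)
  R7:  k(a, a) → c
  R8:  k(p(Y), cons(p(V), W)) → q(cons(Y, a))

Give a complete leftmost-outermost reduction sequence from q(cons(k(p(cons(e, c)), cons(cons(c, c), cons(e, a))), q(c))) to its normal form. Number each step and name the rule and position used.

e

1. q(cons(k(p(cons(e, c)), cons(cons(c, c), cons(e, a))), q(c)))  →  q(cons(e, q(c)))   [R1 at 1.1]
2. q(cons(e, q(c)))  →  q(c)   [R5 at ε]
3. q(c)  →  e   [R4 at ε]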